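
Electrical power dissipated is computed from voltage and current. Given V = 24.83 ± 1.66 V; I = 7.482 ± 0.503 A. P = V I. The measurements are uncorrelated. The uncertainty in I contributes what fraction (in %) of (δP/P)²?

(δP/P)² = (1·δV/V)² + (1·δI/I)²
  V term: (1×0.0669)² = 0.00447
  I term: (1×0.0672)² = 0.00452
Total = 0.00899. Share from I = 0.00452/0.00899 = 0.503.

50.3%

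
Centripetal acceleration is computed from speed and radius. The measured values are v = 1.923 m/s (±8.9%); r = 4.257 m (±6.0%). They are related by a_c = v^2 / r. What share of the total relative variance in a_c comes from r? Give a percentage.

10.2%

(δa_c/a_c)² = (2·δv/v)² + (-1·δr/r)²
  v term: (2×0.0890)² = 0.0317
  r term: (-1×0.0600)² = 0.00360
Total = 0.0353. Share from r = 0.00360/0.0353 = 0.102.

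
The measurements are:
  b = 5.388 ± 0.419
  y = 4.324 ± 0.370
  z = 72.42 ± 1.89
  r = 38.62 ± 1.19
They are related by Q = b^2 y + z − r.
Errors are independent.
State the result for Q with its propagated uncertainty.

Let p = b^2·y = 125.5. δp/p = √((2·δb/b)² + (1·δy/y)²) = √(0.0242 + 0.00732) = 0.178, so δp = 22.3.
Q = p + z − r: δQ = √(δp² + δz² + δr²) = √(497 + 3.57 + 1.42) = 22.4
Q = 159.3.

159.3 ± 22.4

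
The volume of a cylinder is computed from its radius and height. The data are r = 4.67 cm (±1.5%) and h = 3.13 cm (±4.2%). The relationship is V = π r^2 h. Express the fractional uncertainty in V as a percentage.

Since V is a product/quotient, work with relative uncertainties:
  (2·δr/r)² = (2×0.0150)² = 0.000900;  (1·δh/h)² = (1×0.0420)² = 0.00176
δV/V = √(0.00266) = 0.0516

5.16%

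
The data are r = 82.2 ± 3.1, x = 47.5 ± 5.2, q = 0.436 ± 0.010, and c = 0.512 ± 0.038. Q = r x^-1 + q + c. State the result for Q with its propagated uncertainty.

2.68 ± 0.204

Let p = r·x^-1 = 1.73. δp/p = √((1·δr/r)² + (-1·δx/x)²) = √(0.00142 + 0.0120) = 0.116, so δp = 0.200.
Q = p + q + c: δQ = √(δp² + δq² + δc²) = √(0.0401 + 0.000100 + 0.00144) = 0.204
Q = 2.68.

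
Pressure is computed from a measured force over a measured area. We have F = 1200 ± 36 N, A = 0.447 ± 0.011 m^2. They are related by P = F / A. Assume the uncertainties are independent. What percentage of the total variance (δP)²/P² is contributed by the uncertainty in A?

(δP/P)² = (1·δF/F)² + (-1·δA/A)²
  F term: (1×0.0300)² = 0.000900
  A term: (-1×0.0246)² = 0.000606
Total = 0.00151. Share from A = 0.000606/0.00151 = 0.402.

40.2%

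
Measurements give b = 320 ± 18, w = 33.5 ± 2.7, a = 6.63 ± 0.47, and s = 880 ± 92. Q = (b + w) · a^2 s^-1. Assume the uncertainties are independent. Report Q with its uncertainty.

Let u = b + w = 354. δu = √(δb² + δw²) = √(324 + 7.29) = 18.2, so δu/u = 0.0515.
Q is then a monomial in u, a, s:
δQ/Q = √((δu/u)² + (2·δa/a)² + (-1·δs/s)²) = √(0.00265 + 0.0201 + 0.0109) = 0.184
Q = 17.7, so δQ = 0.184 × 17.7 = 3.24.

17.7 ± 3.24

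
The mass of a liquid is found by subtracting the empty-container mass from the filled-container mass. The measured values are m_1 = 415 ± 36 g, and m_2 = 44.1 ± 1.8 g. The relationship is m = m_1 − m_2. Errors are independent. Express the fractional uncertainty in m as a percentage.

9.72%

Sums and differences: (δm)² = Σ (cᵢ δxᵢ)².
  (δm_1)² = 1300;  (δm_2)² = 3.24
δm = √(1300) = 36.0 g
m = 371 g, so δm/m = 36.0/371 = 0.0972.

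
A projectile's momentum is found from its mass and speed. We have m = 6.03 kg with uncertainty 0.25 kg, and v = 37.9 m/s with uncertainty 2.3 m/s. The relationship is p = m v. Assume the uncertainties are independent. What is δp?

Products/powers → add relative errors in quadrature, weighted by exponent:
  (1·δm/m)² = (1×0.0415)² = 0.00172;  (1·δv/v)² = (1×0.0607)² = 0.00368
δp/p = √(0.00540) = 0.0735
p = 229 kg·m/s, so δp = 0.0735 × 229 = 16.8 kg·m/s.

16.8 kg·m/s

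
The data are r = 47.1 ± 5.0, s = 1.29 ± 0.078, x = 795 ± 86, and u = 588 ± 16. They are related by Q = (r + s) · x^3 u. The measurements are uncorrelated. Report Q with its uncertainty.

Let w = r + s = 48.4. δw = √(δr² + δs²) = √(25.0 + 0.00608) = 5.00, so δw/w = 0.103.
Q is then a monomial in w, x, u:
δQ/Q = √((δw/w)² + (3·δx/x)² + (1·δu/u)²) = √(0.0107 + 0.105 + 0.000740) = 0.342
Q = 1.43e+13, so δQ = 0.342 × 1.43e+13 = 4.88e+12.

(1.43 ± 0.488) × 10^13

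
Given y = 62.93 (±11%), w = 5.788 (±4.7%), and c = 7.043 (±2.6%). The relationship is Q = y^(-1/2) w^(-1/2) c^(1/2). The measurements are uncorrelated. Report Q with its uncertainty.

For a monomial Q ∝ y^(-1/2), w^(-1/2), c^(1/2), fractional errors add in quadrature:
  (−½·δy/y)² = (-0.5×0.110)² = 0.00302;  (−½·δw/w)² = (-0.5×0.0470)² = 0.000552;  (½·δc/c)² = (0.5×0.0260)² = 0.000169
δQ/Q = √(0.00375) = 0.0612
Q = 0.1391, so δQ = 0.0612 × 0.1391 = 0.00851.

0.1391 ± 0.00851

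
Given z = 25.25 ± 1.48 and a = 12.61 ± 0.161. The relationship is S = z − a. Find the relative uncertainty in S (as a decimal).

For a sum/difference, combine absolute errors in quadrature:
  (δz)² = 2.19;  (δa)² = 0.0259
δS = √(2.22) = 1.49
S = 12.64, so δS/S = 1.49/12.64 = 0.118.

0.118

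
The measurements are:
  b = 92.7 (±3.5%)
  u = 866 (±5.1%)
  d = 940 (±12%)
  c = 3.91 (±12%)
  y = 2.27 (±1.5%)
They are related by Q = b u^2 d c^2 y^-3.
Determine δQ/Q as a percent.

29.3%

Each factor contributes (exponent × relative error)² to (δQ/Q)²:
  (1·δb/b)² = (1×0.0350)² = 0.00123;  (2·δu/u)² = (2×0.0510)² = 0.0104;  (1·δd/d)² = (1×0.120)² = 0.0144;  (2·δc/c)² = (2×0.120)² = 0.0576;  (-3·δy/y)² = (-3×0.0150)² = 0.00202
δQ/Q = √(0.0857) = 0.293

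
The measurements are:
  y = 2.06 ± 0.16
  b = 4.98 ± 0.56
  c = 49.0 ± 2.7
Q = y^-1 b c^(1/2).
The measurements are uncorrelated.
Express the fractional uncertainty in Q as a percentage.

13.9%

Q is a product of powers, so relative uncertainties combine in quadrature:
  (-1·δy/y)² = (-1×0.0777)² = 0.00603;  (1·δb/b)² = (1×0.112)² = 0.0126;  (½·δc/c)² = (0.5×0.0551)² = 0.000759
δQ/Q = √(0.0194) = 0.139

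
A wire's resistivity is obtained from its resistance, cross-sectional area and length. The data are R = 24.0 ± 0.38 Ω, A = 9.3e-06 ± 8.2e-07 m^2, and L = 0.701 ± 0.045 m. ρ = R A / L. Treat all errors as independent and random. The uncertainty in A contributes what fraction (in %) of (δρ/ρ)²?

(δρ/ρ)² = (1·δR/R)² + (1·δA/A)² + (-1·δL/L)²
  R term: (1×0.0158)² = 0.000251
  A term: (1×0.0882)² = 0.00777
  L term: (-1×0.0642)² = 0.00412
Total = 0.0121. Share from A = 0.00777/0.0121 = 0.640.

64.0%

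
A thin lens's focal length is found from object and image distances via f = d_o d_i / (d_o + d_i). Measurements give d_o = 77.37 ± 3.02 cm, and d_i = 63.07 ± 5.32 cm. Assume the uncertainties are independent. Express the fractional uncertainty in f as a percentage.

4.97%

∂f/∂d_o = (d_i/(d_o+d_i))² = 0.202;  ∂f/∂d_i = (d_o/(d_o+d_i))² = 0.304
δf = √((∂f/∂d_o · δd_o)² + (∂f/∂d_i · δd_i)²) = √(0.371 + 2.61) = 1.73 cm
f = 34.75 cm, so δf/f = 1.73/34.75 = 0.0497.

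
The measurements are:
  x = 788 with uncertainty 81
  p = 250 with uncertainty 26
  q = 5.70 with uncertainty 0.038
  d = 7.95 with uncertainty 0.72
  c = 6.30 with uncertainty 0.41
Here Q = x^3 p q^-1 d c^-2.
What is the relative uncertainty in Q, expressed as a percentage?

Since Q is a product/quotient, work with relative uncertainties:
  (3·δx/x)² = (3×0.103)² = 0.0951;  (1·δp/p)² = (1×0.104)² = 0.0108;  (-1·δq/q)² = (-1×0.00667)² = 4.44e-05;  (1·δd/d)² = (1×0.0906)² = 0.00820;  (-2·δc/c)² = (-2×0.0651)² = 0.0169
δQ/Q = √(0.131) = 0.362

36.2%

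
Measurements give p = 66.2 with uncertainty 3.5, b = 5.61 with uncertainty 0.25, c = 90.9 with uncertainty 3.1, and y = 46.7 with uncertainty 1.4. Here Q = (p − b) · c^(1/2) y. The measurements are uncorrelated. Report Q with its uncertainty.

27000 ± 1820

Let u = p − b = 60.6. δu = √(δp² + δb²) = √(12.2 + 0.0625) = 3.51, so δu/u = 0.0579.
Q is then a monomial in u, c, y:
δQ/Q = √((δu/u)² + (½·δc/c)² + (1·δy/y)²) = √(0.00335 + 0.000291 + 0.000899) = 0.0674
Q = 27000, so δQ = 0.0674 × 27000 = 1820.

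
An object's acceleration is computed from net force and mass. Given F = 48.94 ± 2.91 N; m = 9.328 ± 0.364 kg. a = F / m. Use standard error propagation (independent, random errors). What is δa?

Each factor contributes (exponent × relative error)² to (δa/a)²:
  (1·δF/F)² = (1×0.0595)² = 0.00354;  (-1·δm/m)² = (-1×0.0390)² = 0.00152
δa/a = √(0.00506) = 0.0711
a = 5.247 m/s^2, so δa = 0.0711 × 5.247 = 0.373 m/s^2.

0.373 m/s^2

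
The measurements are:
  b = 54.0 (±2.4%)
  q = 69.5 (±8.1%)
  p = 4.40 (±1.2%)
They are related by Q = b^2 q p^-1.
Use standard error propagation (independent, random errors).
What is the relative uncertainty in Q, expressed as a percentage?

9.49%

For a monomial Q ∝ b^2, q, p^-1, fractional errors add in quadrature:
  (2·δb/b)² = (2×0.0240)² = 0.00230;  (1·δq/q)² = (1×0.0810)² = 0.00656;  (-1·δp/p)² = (-1×0.0120)² = 0.000144
δQ/Q = √(0.00901) = 0.0949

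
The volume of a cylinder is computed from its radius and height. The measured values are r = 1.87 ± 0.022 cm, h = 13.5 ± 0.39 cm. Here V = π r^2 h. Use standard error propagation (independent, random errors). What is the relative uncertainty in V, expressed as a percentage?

3.73%

V is a product of powers, so relative uncertainties combine in quadrature:
  (2·δr/r)² = (2×0.0118)² = 0.000554;  (1·δh/h)² = (1×0.0289)² = 0.000835
δV/V = √(0.00139) = 0.0373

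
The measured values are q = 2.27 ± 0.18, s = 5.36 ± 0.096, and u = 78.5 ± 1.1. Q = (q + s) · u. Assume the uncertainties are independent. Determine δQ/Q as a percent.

3.02%

Let w = q + s = 7.63. δw = √(δq² + δs²) = √(0.0324 + 0.00922) = 0.204, so δw/w = 0.0267.
Q is then a monomial in w, u:
δQ/Q = √((δw/w)² + (1·δu/u)²) = √(0.000715 + 0.000196) = 0.0302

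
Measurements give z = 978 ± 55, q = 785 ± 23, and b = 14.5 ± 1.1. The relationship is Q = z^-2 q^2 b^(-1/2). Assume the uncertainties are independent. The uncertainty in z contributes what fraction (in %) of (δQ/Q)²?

(δQ/Q)² = (-2·δz/z)² + (2·δq/q)² + (−½·δb/b)²
  z term: (-2×0.0562)² = 0.0127
  q term: (2×0.0293)² = 0.00343
  b term: (-0.5×0.0759)² = 0.00144
Total = 0.0175. Share from z = 0.0127/0.0175 = 0.722.

72.2%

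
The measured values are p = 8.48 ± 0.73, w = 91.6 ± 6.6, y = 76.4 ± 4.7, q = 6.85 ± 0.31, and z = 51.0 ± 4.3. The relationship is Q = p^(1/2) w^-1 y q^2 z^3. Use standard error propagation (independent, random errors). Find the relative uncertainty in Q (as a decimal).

0.288

Since Q is a product/quotient, work with relative uncertainties:
  (½·δp/p)² = (0.5×0.0861)² = 0.00185;  (-1·δw/w)² = (-1×0.0721)² = 0.00519;  (1·δy/y)² = (1×0.0615)² = 0.00378;  (2·δq/q)² = (2×0.0453)² = 0.00819;  (3·δz/z)² = (3×0.0843)² = 0.0640
δQ/Q = √(0.0830) = 0.288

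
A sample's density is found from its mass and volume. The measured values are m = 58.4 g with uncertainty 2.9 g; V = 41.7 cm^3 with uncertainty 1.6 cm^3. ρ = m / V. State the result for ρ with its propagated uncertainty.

1.40 ± 0.0879 g/cm^3

Since ρ is a product/quotient, work with relative uncertainties:
  (1·δm/m)² = (1×0.0497)² = 0.00247;  (-1·δV/V)² = (-1×0.0384)² = 0.00147
δρ/ρ = √(0.00394) = 0.0628
ρ = 1.40 g/cm^3, so δρ = 0.0628 × 1.40 = 0.0879 g/cm^3.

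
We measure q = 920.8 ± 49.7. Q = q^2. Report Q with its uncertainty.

847900 ± 91500

Q ∝ q^2, so δQ/Q = |2| · δq/q = 2 × 0.0540 = 0.108.
Q = 847900, so δQ = 0.108 × 847900 = 91500.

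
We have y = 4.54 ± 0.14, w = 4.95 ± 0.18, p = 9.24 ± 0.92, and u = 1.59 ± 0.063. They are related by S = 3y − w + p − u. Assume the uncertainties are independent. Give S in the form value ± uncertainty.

16.3 ± 1.03

Each term contributes (cᵢ δxᵢ)² to (δS)²:
  (3·δy)² = 0.176;  (δw)² = 0.0324;  (δp)² = 0.846;  (δu)² = 0.00397
δS = √(1.06) = 1.03
S = 16.3.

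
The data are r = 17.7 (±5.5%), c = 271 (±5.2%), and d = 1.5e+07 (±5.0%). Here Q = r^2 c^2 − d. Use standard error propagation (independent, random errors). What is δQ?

3.56e+06

Let p = r^2·c^2 = 2.3e+07. δp/p = √((2·δr/r)² + (2·δc/c)²) = √(0.0121 + 0.0108) = 0.151, so δp = 3.48e+06.
Q = p − d: δQ = √(δp² + δd²) = √(1.21e+13 + 5.62e+11) = 3.56e+06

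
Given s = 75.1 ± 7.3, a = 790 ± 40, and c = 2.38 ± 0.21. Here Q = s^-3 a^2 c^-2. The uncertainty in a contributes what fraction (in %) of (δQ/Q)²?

8.11%

(δQ/Q)² = (-3·δs/s)² + (2·δa/a)² + (-2·δc/c)²
  s term: (-3×0.0972)² = 0.0850
  a term: (2×0.0506)² = 0.0103
  c term: (-2×0.0882)² = 0.0311
Total = 0.126. Share from a = 0.0103/0.126 = 0.0811.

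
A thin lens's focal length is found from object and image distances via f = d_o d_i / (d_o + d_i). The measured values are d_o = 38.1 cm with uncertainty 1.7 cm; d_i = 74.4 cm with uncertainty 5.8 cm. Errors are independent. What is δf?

0.998 cm

∂f/∂d_o = (d_i/(d_o+d_i))² = 0.437;  ∂f/∂d_i = (d_o/(d_o+d_i))² = 0.115
δf = √((∂f/∂d_o · δd_o)² + (∂f/∂d_i · δd_i)²) = √(0.553 + 0.443) = 0.998 cm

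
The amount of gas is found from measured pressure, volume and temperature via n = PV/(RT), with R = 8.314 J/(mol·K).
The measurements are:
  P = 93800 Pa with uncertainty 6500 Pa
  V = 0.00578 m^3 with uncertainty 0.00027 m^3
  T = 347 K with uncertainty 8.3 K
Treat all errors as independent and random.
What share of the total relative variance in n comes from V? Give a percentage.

(δn/n)² = (1·δP/P)² + (1·δV/V)² + (-1·δT/T)²
  P term: (1×0.0693)² = 0.00480
  V term: (1×0.0467)² = 0.00218
  T term: (-1×0.0239)² = 0.000572
Total = 0.00756. Share from V = 0.00218/0.00756 = 0.289.

28.9%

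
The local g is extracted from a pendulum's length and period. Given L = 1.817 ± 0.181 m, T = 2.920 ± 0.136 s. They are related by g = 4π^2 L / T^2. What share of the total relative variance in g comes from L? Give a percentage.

53.3%

(δg/g)² = (1·δL/L)² + (-2·δT/T)²
  L term: (1×0.0996)² = 0.00992
  T term: (-2×0.0466)² = 0.00868
Total = 0.0186. Share from L = 0.00992/0.0186 = 0.533.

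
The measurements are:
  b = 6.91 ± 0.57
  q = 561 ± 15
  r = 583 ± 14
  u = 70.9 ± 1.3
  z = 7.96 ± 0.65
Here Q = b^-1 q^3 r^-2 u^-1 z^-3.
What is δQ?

Q is a product of powers, so relative uncertainties combine in quadrature:
  (-1·δb/b)² = (-1×0.0825)² = 0.00680;  (3·δq/q)² = (3×0.0267)² = 0.00643;  (-2·δr/r)² = (-2×0.0240)² = 0.00231;  (-1·δu/u)² = (-1×0.0183)² = 0.000336;  (-3·δz/z)² = (-3×0.0817)² = 0.0600
δQ/Q = √(0.0759) = 0.275
Q = 0.00210, so δQ = 0.275 × 0.00210 = 0.000579.

0.000579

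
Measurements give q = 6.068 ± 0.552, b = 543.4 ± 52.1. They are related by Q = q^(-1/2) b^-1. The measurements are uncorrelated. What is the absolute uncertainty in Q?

7.93e-05

For a monomial Q ∝ q^(-1/2), b^-1, fractional errors add in quadrature:
  (−½·δq/q)² = (-0.5×0.0910)² = 0.00207;  (-1·δb/b)² = (-1×0.0959)² = 0.00919
δQ/Q = √(0.0113) = 0.106
Q = 0.0007471, so δQ = 0.106 × 0.0007471 = 7.93e-05.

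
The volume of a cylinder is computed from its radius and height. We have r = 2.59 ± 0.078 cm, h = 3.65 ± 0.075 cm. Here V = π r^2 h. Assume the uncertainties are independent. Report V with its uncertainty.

76.9 ± 4.90 cm^3

Products/powers → add relative errors in quadrature, weighted by exponent:
  (2·δr/r)² = (2×0.0301)² = 0.00363;  (1·δh/h)² = (1×0.0205)² = 0.000422
δV/V = √(0.00405) = 0.0636
V = 76.9 cm^3, so δV = 0.0636 × 76.9 = 4.90 cm^3.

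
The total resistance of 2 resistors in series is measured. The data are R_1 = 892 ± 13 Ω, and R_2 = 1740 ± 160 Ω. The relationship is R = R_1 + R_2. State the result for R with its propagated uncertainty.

Sums and differences: (δR)² = Σ (cᵢ δxᵢ)².
  (δR_1)² = 169;  (δR_2)² = 25600
δR = √(25800) = 161 Ω
R = 2630 Ω.

2630 ± 161 Ω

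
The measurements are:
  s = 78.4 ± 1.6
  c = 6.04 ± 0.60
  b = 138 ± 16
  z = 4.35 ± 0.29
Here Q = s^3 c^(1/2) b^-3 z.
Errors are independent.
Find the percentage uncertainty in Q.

36.3%

Products/powers → add relative errors in quadrature, weighted by exponent:
  (3·δs/s)² = (3×0.0204)² = 0.00375;  (½·δc/c)² = (0.5×0.0993)² = 0.00247;  (-3·δb/b)² = (-3×0.116)² = 0.121;  (1·δz/z)² = (1×0.0667)² = 0.00444
δQ/Q = √(0.132) = 0.363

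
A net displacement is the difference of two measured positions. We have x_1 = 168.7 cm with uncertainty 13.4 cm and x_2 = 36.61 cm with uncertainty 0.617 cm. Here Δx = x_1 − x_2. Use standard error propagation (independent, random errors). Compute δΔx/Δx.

For a sum/difference, combine absolute errors in quadrature:
  (δx_1)² = 180;  (δx_2)² = 0.381
δΔx = √(180) = 13.4 cm
Δx = 132.1 cm, so δΔx/Δx = 13.4/132.1 = 0.102.

0.102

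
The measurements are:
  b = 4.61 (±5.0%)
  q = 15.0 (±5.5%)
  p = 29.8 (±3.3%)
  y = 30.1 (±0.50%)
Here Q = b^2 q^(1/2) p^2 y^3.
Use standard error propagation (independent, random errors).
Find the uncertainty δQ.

2.47e+08

For a monomial Q ∝ b^2, q^(1/2), p^2, y^3, fractional errors add in quadrature:
  (2·δb/b)² = (2×0.0500)² = 0.0100;  (½·δq/q)² = (0.5×0.0550)² = 0.000756;  (2·δp/p)² = (2×0.0330)² = 0.00436;  (3·δy/y)² = (3×0.00500)² = 0.000225
δQ/Q = √(0.0153) = 0.124
Q = 1.99e+09, so δQ = 0.124 × 1.99e+09 = 2.47e+08.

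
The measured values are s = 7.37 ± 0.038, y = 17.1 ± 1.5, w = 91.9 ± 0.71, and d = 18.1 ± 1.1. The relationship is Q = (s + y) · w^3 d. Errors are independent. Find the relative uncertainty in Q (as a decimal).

0.0894

Let u = s + y = 24.5. δu = √(δs² + δy²) = √(0.00144 + 2.25) = 1.50, so δu/u = 0.0613.
Q is then a monomial in u, w, d:
δQ/Q = √((δu/u)² + (3·δw/w)² + (1·δd/d)²) = √(0.00376 + 0.000537 + 0.00369) = 0.0894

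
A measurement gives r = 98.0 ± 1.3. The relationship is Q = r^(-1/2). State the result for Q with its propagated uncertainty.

Q ∝ r^(-1/2), so δQ/Q = |−½| · δr/r = 0.5 × 0.0133 = 0.00663.
Q = 0.101, so δQ = 0.00663 × 0.101 = 0.000670.

0.101 ± 0.000670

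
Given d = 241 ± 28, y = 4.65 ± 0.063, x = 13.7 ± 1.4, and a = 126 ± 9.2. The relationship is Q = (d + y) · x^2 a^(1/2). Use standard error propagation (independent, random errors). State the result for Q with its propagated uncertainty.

Let u = d + y = 246. δu = √(δd² + δy²) = √(784 + 0.00397) = 28.0, so δu/u = 0.114.
Q is then a monomial in u, x, a:
δQ/Q = √((δu/u)² + (2·δx/x)² + (½·δa/a)²) = √(0.0130 + 0.0418 + 0.00133) = 0.237
Q = 5.18e+05, so δQ = 0.237 × 5.18e+05 = 1.23e+05.

(5.18 ± 1.23) × 10^5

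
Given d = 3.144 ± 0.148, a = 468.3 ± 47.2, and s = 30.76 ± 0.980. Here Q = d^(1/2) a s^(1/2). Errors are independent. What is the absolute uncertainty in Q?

482

For a monomial Q ∝ d^(1/2), a, s^(1/2), fractional errors add in quadrature:
  (½·δd/d)² = (0.5×0.0471)² = 0.000554;  (1·δa/a)² = (1×0.101)² = 0.0102;  (½·δs/s)² = (0.5×0.0319)² = 0.000254
δQ/Q = √(0.0110) = 0.105
Q = 4605, so δQ = 0.105 × 4605 = 482.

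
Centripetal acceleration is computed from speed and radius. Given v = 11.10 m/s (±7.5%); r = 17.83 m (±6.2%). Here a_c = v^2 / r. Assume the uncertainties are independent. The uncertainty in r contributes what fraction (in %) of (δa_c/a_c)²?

(δa_c/a_c)² = (2·δv/v)² + (-1·δr/r)²
  v term: (2×0.0750)² = 0.0225
  r term: (-1×0.0620)² = 0.00384
Total = 0.0263. Share from r = 0.00384/0.0263 = 0.146.

14.6%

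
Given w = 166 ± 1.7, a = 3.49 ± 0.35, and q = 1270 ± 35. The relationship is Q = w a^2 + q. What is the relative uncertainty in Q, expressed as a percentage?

Let p = w·a^2 = 2020. δp/p = √((1·δw/w)² + (2·δa/a)²) = √(0.000105 + 0.0402) = 0.201, so δp = 406.
Q = p + q: δQ = √(δp² + δq²) = √(1.65e+05 + 1220) = 408
Q = 3290, so δQ/Q = 408/3290 = 0.124.

12.4%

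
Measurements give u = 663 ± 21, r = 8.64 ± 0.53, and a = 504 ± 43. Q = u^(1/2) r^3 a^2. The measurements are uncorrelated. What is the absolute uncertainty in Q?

1.06e+09

Relative error in a monomial: (δQ/Q)² = Σ (nᵢ · δxᵢ/xᵢ)².
  (½·δu/u)² = (0.5×0.0317)² = 0.000251;  (3·δr/r)² = (3×0.0613)² = 0.0339;  (2·δa/a)² = (2×0.0853)² = 0.0291
δQ/Q = √(0.0632) = 0.251
Q = 4.22e+09, so δQ = 0.251 × 4.22e+09 = 1.06e+09.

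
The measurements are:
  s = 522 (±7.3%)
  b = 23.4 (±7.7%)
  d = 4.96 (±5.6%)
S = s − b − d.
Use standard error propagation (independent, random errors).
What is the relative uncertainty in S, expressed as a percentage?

Absolute uncertainties add in quadrature for a linear combination:
  (δs)² = 1450;  (δb)² = 3.25;  (δd)² = 0.0772
δS = √(1460) = 38.1
S = 494, so δS/S = 38.1/494 = 0.0773.

7.73%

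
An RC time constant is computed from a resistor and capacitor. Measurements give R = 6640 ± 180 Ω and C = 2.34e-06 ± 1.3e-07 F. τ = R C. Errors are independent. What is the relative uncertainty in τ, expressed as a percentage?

6.18%

Relative error in a monomial: (δτ/τ)² = Σ (nᵢ · δxᵢ/xᵢ)².
  (1·δR/R)² = (1×0.0271)² = 0.000735;  (1·δC/C)² = (1×0.0556)² = 0.00309
δτ/τ = √(0.00382) = 0.0618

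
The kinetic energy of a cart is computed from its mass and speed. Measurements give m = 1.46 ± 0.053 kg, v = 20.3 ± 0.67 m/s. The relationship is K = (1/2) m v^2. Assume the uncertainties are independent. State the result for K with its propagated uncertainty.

Since K is a product/quotient, work with relative uncertainties:
  (1·δm/m)² = (1×0.0363)² = 0.00132;  (2·δv/v)² = (2×0.0330)² = 0.00436
δK/K = √(0.00568) = 0.0753
K = 301 J, so δK = 0.0753 × 301 = 22.7 J.

301 ± 22.7 J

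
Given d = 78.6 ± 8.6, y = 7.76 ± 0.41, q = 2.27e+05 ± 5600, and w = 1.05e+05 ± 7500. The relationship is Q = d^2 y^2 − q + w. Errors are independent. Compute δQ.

Let p = d^2·y^2 = 3.72e+05. δp/p = √((2·δd/d)² + (2·δy/y)²) = √(0.0479 + 0.0112) = 0.243, so δp = 90400.
Q = p − q + w: δQ = √(δp² + δq² + δw²) = √(8.17e+09 + 3.14e+07 + 5.62e+07) = 90900

90900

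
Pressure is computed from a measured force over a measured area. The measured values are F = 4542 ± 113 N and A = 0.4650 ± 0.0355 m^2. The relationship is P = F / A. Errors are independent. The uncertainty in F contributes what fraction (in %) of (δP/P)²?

9.60%

(δP/P)² = (1·δF/F)² + (-1·δA/A)²
  F term: (1×0.0249)² = 0.000619
  A term: (-1×0.0763)² = 0.00583
Total = 0.00645. Share from F = 0.000619/0.00645 = 0.0960.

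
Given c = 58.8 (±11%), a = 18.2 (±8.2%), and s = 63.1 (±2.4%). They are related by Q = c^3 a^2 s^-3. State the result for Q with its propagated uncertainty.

268 ± 101

For a monomial Q ∝ c^3, a^2, s^-3, fractional errors add in quadrature:
  (3·δc/c)² = (3×0.110)² = 0.109;  (2·δa/a)² = (2×0.0820)² = 0.0269;  (-3·δs/s)² = (-3×0.0240)² = 0.00518
δQ/Q = √(0.141) = 0.375
Q = 268, so δQ = 0.375 × 268 = 101.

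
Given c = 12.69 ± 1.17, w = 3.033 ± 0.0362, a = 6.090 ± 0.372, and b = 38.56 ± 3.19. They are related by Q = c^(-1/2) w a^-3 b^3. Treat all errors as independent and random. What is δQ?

67.5

Each factor contributes (exponent × relative error)² to (δQ/Q)²:
  (−½·δc/c)² = (-0.5×0.0922)² = 0.00213;  (1·δw/w)² = (1×0.0119)² = 0.000142;  (-3·δa/a)² = (-3×0.0611)² = 0.0336;  (3·δb/b)² = (3×0.0827)² = 0.0616
δQ/Q = √(0.0974) = 0.312
Q = 216.1, so δQ = 0.312 × 216.1 = 67.5.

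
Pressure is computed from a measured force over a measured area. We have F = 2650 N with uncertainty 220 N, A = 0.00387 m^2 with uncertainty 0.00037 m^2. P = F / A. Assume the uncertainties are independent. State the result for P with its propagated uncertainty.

(6.85 ± 0.867) × 10^5 Pa

Each factor contributes (exponent × relative error)² to (δP/P)²:
  (1·δF/F)² = (1×0.0830)² = 0.00689;  (-1·δA/A)² = (-1×0.0956)² = 0.00914
δP/P = √(0.0160) = 0.127
P = 6.85e+05 Pa, so δP = 0.127 × 6.85e+05 = 86700 Pa.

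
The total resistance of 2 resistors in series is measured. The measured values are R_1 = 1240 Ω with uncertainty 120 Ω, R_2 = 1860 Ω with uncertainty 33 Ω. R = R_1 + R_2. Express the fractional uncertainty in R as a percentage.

4.01%

For a sum/difference, combine absolute errors in quadrature:
  (δR_1)² = 14400;  (δR_2)² = 1090
δR = √(15500) = 124 Ω
R = 3100 Ω, so δR/R = 124/3100 = 0.0401.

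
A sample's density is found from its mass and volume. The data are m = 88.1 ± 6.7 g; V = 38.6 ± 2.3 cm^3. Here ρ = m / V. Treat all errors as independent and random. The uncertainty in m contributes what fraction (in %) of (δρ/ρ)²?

62.0%

(δρ/ρ)² = (1·δm/m)² + (-1·δV/V)²
  m term: (1×0.0760)² = 0.00578
  V term: (-1×0.0596)² = 0.00355
Total = 0.00933. Share from m = 0.00578/0.00933 = 0.620.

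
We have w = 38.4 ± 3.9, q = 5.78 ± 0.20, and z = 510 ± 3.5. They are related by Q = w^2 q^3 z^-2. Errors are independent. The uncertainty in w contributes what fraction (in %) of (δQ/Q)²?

79.0%

(δQ/Q)² = (2·δw/w)² + (3·δq/q)² + (-2·δz/z)²
  w term: (2×0.102)² = 0.0413
  q term: (3×0.0346)² = 0.0108
  z term: (-2×0.00686)² = 0.000188
Total = 0.0522. Share from w = 0.0413/0.0522 = 0.790.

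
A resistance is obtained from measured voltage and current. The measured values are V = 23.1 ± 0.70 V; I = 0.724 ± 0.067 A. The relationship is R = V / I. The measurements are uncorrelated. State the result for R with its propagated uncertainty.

Products/powers → add relative errors in quadrature, weighted by exponent:
  (1·δV/V)² = (1×0.0303)² = 0.000918;  (-1·δI/I)² = (-1×0.0925)² = 0.00856
δR/R = √(0.00948) = 0.0974
R = 31.9 Ω, so δR = 0.0974 × 31.9 = 3.11 Ω.

31.9 ± 3.11 Ω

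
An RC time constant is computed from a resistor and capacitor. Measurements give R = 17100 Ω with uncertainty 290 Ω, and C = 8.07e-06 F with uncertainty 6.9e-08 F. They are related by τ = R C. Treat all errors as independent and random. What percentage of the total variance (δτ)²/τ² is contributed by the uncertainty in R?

79.7%

(δτ/τ)² = (1·δR/R)² + (1·δC/C)²
  R term: (1×0.0170)² = 0.000288
  C term: (1×0.00855)² = 7.31e-05
Total = 0.000361. Share from R = 0.000288/0.000361 = 0.797.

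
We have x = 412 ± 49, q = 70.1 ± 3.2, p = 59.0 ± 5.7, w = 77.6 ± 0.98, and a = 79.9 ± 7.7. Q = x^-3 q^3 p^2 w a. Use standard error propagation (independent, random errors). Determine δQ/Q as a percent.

Since Q is a product/quotient, work with relative uncertainties:
  (-3·δx/x)² = (-3×0.119)² = 0.127;  (3·δq/q)² = (3×0.0456)² = 0.0188;  (2·δp/p)² = (2×0.0966)² = 0.0373;  (1·δw/w)² = (1×0.0126)² = 0.000159;  (1·δa/a)² = (1×0.0964)² = 0.00929
δQ/Q = √(0.193) = 0.439

43.9%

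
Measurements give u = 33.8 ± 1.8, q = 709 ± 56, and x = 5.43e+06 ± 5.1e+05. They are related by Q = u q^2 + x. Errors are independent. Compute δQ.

2.88e+06

Let p = u·q^2 = 1.7e+07. δp/p = √((1·δu/u)² + (2·δq/q)²) = √(0.00284 + 0.0250) = 0.167, so δp = 2.83e+06.
Q = p + x: δQ = √(δp² + δx²) = √(8.02e+12 + 2.6e+11) = 2.88e+06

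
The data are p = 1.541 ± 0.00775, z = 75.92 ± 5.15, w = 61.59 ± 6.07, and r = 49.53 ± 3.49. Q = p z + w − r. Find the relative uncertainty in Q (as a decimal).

0.0821

Let h = p·z = 117.0. δh/h = √((1·δp/p)² + (1·δz/z)²) = √(2.53e-05 + 0.00460) = 0.0680, so δh = 7.96.
Q = h + w − r: δQ = √(δh² + δw² + δr²) = √(63.3 + 36.8 + 12.2) = 10.6
Q = 129.1, so δQ/Q = 10.6/129.1 = 0.0821.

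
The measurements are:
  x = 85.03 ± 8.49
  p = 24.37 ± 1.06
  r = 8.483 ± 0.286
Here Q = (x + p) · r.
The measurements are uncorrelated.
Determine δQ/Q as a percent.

8.52%

Let u = x + p = 109.4. δu = √(δx² + δp²) = √(72.1 + 1.12) = 8.56, so δu/u = 0.0782.
Q is then a monomial in u, r:
δQ/Q = √((δu/u)² + (1·δr/r)²) = √(0.00612 + 0.00114) = 0.0852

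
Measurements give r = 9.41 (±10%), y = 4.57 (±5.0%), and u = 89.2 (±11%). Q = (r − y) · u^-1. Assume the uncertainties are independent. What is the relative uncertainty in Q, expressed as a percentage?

Let w = r − y = 4.84. δw = √(δr² + δy²) = √(0.885 + 0.0522) = 0.968, so δw/w = 0.200.
Q is then a monomial in w, u:
δQ/Q = √((δw/w)² + (-1·δu/u)²) = √(0.0400 + 0.0121) = 0.228

22.8%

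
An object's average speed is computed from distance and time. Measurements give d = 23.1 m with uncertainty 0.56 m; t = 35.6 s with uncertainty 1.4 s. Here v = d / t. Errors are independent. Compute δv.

Products/powers → add relative errors in quadrature, weighted by exponent:
  (1·δd/d)² = (1×0.0242)² = 0.000588;  (-1·δt/t)² = (-1×0.0393)² = 0.00155
δv/v = √(0.00213) = 0.0462
v = 0.649 m/s, so δv = 0.0462 × 0.649 = 0.0300 m/s.

0.0300 m/s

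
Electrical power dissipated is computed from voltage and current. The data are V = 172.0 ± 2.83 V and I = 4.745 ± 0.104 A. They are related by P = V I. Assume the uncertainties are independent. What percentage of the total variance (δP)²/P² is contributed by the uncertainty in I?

(δP/P)² = (1·δV/V)² + (1·δI/I)²
  V term: (1×0.0165)² = 0.000271
  I term: (1×0.0219)² = 0.000480
Total = 0.000751. Share from I = 0.000480/0.000751 = 0.640.

64.0%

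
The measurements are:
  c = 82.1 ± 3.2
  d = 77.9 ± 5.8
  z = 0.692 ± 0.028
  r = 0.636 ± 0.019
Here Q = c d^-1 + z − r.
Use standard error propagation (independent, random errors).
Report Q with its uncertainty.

1.11 ± 0.0948

Let p = c·d^-1 = 1.05. δp/p = √((1·δc/c)² + (-1·δd/d)²) = √(0.00152 + 0.00554) = 0.0840, so δp = 0.0886.
Q = p + z − r: δQ = √(δp² + δz² + δr²) = √(0.00784 + 0.000784 + 0.000361) = 0.0948
Q = 1.11.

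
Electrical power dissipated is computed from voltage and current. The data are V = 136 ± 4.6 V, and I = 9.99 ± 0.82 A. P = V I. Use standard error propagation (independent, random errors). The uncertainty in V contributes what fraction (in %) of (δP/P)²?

14.5%

(δP/P)² = (1·δV/V)² + (1·δI/I)²
  V term: (1×0.0338)² = 0.00114
  I term: (1×0.0821)² = 0.00674
Total = 0.00788. Share from V = 0.00114/0.00788 = 0.145.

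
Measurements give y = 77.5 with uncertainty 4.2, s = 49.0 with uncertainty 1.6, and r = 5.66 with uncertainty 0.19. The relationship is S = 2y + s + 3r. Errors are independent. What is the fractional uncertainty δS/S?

Sums and differences: (δS)² = Σ (cᵢ δxᵢ)².
  (2·δy)² = 70.6;  (δs)² = 2.56;  (3·δr)² = 0.325
δS = √(73.4) = 8.57
S = 221, so δS/S = 8.57/221 = 0.0388.

0.0388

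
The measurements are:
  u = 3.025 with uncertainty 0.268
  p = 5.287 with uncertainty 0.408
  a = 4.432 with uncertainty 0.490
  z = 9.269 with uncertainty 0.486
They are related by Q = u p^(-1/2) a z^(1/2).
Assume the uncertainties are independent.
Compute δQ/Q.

0.149

Since Q is a product/quotient, work with relative uncertainties:
  (1·δu/u)² = (1×0.0886)² = 0.00785;  (−½·δp/p)² = (-0.5×0.0772)² = 0.00149;  (1·δa/a)² = (1×0.111)² = 0.0122;  (½·δz/z)² = (0.5×0.0524)² = 0.000687
δQ/Q = √(0.0222) = 0.149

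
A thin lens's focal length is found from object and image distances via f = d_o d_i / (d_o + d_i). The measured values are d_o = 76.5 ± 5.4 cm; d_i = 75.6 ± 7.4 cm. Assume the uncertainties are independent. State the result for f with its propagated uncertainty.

∂f/∂d_o = (d_i/(d_o+d_i))² = 0.247;  ∂f/∂d_i = (d_o/(d_o+d_i))² = 0.253
δf = √((∂f/∂d_o · δd_o)² + (∂f/∂d_i · δd_i)²) = √(1.78 + 3.50) = 2.30 cm
f = 38.0 cm.

38.0 ± 2.30 cm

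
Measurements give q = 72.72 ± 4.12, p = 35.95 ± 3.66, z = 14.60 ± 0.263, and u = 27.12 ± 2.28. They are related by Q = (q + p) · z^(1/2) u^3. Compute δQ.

2.13e+06

Let w = q + p = 108.7. δw = √(δq² + δp²) = √(17.0 + 13.4) = 5.51, so δw/w = 0.0507.
Q is then a monomial in w, z, u:
δQ/Q = √((δw/w)² + (½·δz/z)² + (3·δu/u)²) = √(0.00257 + 8.11e-05 + 0.0636) = 0.257
Q = 8.282e+06, so δQ = 0.257 × 8.282e+06 = 2.13e+06.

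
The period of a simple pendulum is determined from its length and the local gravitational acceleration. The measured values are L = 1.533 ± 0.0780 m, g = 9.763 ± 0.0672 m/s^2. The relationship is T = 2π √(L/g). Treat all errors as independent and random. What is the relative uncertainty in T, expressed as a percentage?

2.57%

For a monomial T ∝ L^(1/2), g^(-1/2), fractional errors add in quadrature:
  (½·δL/L)² = (0.5×0.0509)² = 0.000647;  (−½·δg/g)² = (-0.5×0.00688)² = 1.18e-05
δT/T = √(0.000659) = 0.0257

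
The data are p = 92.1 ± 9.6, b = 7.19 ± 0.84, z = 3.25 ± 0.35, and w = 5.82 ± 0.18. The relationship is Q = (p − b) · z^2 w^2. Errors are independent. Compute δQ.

7630

Let u = p − b = 84.9. δu = √(δp² + δb²) = √(92.2 + 0.706) = 9.64, so δu/u = 0.113.
Q is then a monomial in u, z, w:
δQ/Q = √((δu/u)² + (2·δz/z)² + (2·δw/w)²) = √(0.0129 + 0.0464 + 0.00383) = 0.251
Q = 30400, so δQ = 0.251 × 30400 = 7630.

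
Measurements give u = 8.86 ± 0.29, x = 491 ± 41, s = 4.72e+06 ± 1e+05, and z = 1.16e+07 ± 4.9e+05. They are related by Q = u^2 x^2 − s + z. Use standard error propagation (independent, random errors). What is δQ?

Let p = u^2·x^2 = 1.89e+07. δp/p = √((2·δu/u)² + (2·δx/x)²) = √(0.00429 + 0.0279) = 0.179, so δp = 3.39e+06.
Q = p − s + z: δQ = √(δp² + δs² + δz²) = √(1.15e+13 + 1e+10 + 2.4e+11) = 3.43e+06

3.43e+06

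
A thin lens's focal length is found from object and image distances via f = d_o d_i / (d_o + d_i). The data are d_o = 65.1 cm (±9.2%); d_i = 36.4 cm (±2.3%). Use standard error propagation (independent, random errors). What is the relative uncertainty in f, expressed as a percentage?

∂f/∂d_o = (d_i/(d_o+d_i))² = 0.129;  ∂f/∂d_i = (d_o/(d_o+d_i))² = 0.411
δf = √((∂f/∂d_o · δd_o)² + (∂f/∂d_i · δd_i)²) = √(0.593 + 0.119) = 0.844 cm
f = 23.3 cm, so δf/f = 0.844/23.3 = 0.0361.

3.61%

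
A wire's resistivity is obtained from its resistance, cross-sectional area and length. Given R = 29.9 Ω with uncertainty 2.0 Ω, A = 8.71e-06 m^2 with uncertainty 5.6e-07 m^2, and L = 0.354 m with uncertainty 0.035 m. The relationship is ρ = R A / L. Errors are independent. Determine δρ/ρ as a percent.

For a monomial ρ ∝ R, A, L^-1, fractional errors add in quadrature:
  (1·δR/R)² = (1×0.0669)² = 0.00447;  (1·δA/A)² = (1×0.0643)² = 0.00413;  (-1·δL/L)² = (-1×0.0989)² = 0.00978
δρ/ρ = √(0.0184) = 0.136

13.6%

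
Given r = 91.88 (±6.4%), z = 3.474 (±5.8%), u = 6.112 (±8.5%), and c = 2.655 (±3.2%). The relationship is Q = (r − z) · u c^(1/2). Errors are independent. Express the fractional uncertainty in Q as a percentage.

10.9%

Let w = r − z = 88.41. δw = √(δr² + δz²) = √(34.6 + 0.0406) = 5.88, so δw/w = 0.0666.
Q is then a monomial in w, u, c:
δQ/Q = √((δw/w)² + (1·δu/u)² + (½·δc/c)²) = √(0.00443 + 0.00723 + 0.000256) = 0.109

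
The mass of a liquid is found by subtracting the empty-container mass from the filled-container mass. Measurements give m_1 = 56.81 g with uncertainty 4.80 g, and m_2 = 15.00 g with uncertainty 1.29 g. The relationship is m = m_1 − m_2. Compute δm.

Each term contributes (cᵢ δxᵢ)² to (δm)²:
  (δm_1)² = 23.0;  (δm_2)² = 1.66
δm = √(24.7) = 4.97 g

4.97 g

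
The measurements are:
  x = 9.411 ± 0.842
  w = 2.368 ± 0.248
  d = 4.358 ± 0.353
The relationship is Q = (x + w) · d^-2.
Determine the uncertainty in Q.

0.111

Let u = x + w = 11.78. δu = √(δx² + δw²) = √(0.709 + 0.0615) = 0.878, so δu/u = 0.0745.
Q is then a monomial in u, d:
δQ/Q = √((δu/u)² + (-2·δd/d)²) = √(0.00555 + 0.0262) = 0.178
Q = 0.6202, so δQ = 0.178 × 0.6202 = 0.111.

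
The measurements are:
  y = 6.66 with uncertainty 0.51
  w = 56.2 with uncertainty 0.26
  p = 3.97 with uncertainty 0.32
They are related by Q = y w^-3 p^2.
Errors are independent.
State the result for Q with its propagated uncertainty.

Each factor contributes (exponent × relative error)² to (δQ/Q)²:
  (1·δy/y)² = (1×0.0766)² = 0.00586;  (-3·δw/w)² = (-3×0.00463)² = 0.000193;  (2·δp/p)² = (2×0.0806)² = 0.0260
δQ/Q = √(0.0320) = 0.179
Q = 0.000591, so δQ = 0.179 × 0.000591 = 0.000106.

0.000591 ± 0.000106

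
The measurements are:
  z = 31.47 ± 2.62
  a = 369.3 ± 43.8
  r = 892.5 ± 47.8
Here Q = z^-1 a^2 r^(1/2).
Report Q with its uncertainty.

129500 ± 32700

Q is a product of powers, so relative uncertainties combine in quadrature:
  (-1·δz/z)² = (-1×0.0833)² = 0.00693;  (2·δa/a)² = (2×0.119)² = 0.0563;  (½·δr/r)² = (0.5×0.0536)² = 0.000717
δQ/Q = √(0.0639) = 0.253
Q = 129500, so δQ = 0.253 × 129500 = 32700.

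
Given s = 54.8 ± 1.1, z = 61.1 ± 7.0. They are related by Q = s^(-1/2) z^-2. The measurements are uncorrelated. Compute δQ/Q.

Relative error in a monomial: (δQ/Q)² = Σ (nᵢ · δxᵢ/xᵢ)².
  (−½·δs/s)² = (-0.5×0.0201)² = 0.000101;  (-2·δz/z)² = (-2×0.115)² = 0.0525
δQ/Q = √(0.0526) = 0.229

0.229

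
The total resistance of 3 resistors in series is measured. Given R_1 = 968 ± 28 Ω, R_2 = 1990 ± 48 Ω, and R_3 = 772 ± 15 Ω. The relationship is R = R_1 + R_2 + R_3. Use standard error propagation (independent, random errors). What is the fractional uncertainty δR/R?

R is a linear combination, so absolute uncertainties add in quadrature:
  (δR_1)² = 784;  (δR_2)² = 2300;  (δR_3)² = 225
δR = √(3310) = 57.6 Ω
R = 3730 Ω, so δR/R = 57.6/3730 = 0.0154.

0.0154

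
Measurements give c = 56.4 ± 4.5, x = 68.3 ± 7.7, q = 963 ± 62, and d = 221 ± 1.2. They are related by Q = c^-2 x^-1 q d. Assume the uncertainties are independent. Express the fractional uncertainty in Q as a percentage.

Since Q is a product/quotient, work with relative uncertainties:
  (-2·δc/c)² = (-2×0.0798)² = 0.0255;  (-1·δx/x)² = (-1×0.113)² = 0.0127;  (1·δq/q)² = (1×0.0644)² = 0.00415;  (1·δd/d)² = (1×0.00543)² = 2.95e-05
δQ/Q = √(0.0423) = 0.206

20.6%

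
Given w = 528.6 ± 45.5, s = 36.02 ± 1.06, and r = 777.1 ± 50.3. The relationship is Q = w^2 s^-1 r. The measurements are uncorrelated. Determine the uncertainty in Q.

Since Q is a product/quotient, work with relative uncertainties:
  (2·δw/w)² = (2×0.0861)² = 0.0296;  (-1·δs/s)² = (-1×0.0294)² = 0.000866;  (1·δr/r)² = (1×0.0647)² = 0.00419
δQ/Q = √(0.0347) = 0.186
Q = 6.028e+06, so δQ = 0.186 × 6.028e+06 = 1.12e+06.

1.12e+06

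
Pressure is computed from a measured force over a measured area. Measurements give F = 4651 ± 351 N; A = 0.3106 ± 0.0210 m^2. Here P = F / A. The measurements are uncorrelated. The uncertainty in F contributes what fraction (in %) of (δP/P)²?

(δP/P)² = (1·δF/F)² + (-1·δA/A)²
  F term: (1×0.0755)² = 0.00570
  A term: (-1×0.0676)² = 0.00457
Total = 0.0103. Share from F = 0.00570/0.0103 = 0.555.

55.5%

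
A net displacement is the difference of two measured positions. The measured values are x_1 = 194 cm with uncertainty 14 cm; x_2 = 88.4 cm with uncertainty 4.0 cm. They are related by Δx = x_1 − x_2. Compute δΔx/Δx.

0.138

Absolute uncertainties add in quadrature for a linear combination:
  (δx_1)² = 196;  (δx_2)² = 16.0
δΔx = √(212) = 14.6 cm
Δx = 106 cm, so δΔx/Δx = 14.6/106 = 0.138.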